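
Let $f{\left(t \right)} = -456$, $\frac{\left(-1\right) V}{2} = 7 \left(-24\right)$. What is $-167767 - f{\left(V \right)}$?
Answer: $-167311$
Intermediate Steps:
$V = 336$ ($V = - 2 \cdot 7 \left(-24\right) = \left(-2\right) \left(-168\right) = 336$)
$-167767 - f{\left(V \right)} = -167767 - -456 = -167767 + 456 = -167311$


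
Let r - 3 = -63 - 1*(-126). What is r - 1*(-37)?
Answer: 103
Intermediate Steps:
r = 66 (r = 3 + (-63 - 1*(-126)) = 3 + (-63 + 126) = 3 + 63 = 66)
r - 1*(-37) = 66 - 1*(-37) = 66 + 37 = 103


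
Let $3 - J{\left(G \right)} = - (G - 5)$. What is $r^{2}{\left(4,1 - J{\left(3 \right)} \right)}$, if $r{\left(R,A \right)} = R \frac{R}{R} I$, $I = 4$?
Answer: $256$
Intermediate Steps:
$J{\left(G \right)} = -2 + G$ ($J{\left(G \right)} = 3 - - (G - 5) = 3 - - (-5 + G) = 3 - \left(5 - G\right) = 3 + \left(-5 + G\right) = -2 + G$)
$r{\left(R,A \right)} = 4 R$ ($r{\left(R,A \right)} = R \frac{R}{R} 4 = R 1 \cdot 4 = R 4 = 4 R$)
$r^{2}{\left(4,1 - J{\left(3 \right)} \right)} = \left(4 \cdot 4\right)^{2} = 16^{2} = 256$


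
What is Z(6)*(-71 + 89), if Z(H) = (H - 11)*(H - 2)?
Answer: -360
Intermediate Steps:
Z(H) = (-11 + H)*(-2 + H)
Z(6)*(-71 + 89) = (22 + 6**2 - 13*6)*(-71 + 89) = (22 + 36 - 78)*18 = -20*18 = -360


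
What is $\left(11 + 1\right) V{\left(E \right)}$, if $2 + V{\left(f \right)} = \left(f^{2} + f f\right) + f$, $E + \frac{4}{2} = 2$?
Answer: $-24$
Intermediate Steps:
$E = 0$ ($E = -2 + 2 = 0$)
$V{\left(f \right)} = -2 + f + 2 f^{2}$ ($V{\left(f \right)} = -2 + \left(\left(f^{2} + f f\right) + f\right) = -2 + \left(\left(f^{2} + f^{2}\right) + f\right) = -2 + \left(2 f^{2} + f\right) = -2 + \left(f + 2 f^{2}\right) = -2 + f + 2 f^{2}$)
$\left(11 + 1\right) V{\left(E \right)} = \left(11 + 1\right) \left(-2 + 0 + 2 \cdot 0^{2}\right) = 12 \left(-2 + 0 + 2 \cdot 0\right) = 12 \left(-2 + 0 + 0\right) = 12 \left(-2\right) = -24$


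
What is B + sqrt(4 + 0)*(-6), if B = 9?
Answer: -3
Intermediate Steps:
B + sqrt(4 + 0)*(-6) = 9 + sqrt(4 + 0)*(-6) = 9 + sqrt(4)*(-6) = 9 + 2*(-6) = 9 - 12 = -3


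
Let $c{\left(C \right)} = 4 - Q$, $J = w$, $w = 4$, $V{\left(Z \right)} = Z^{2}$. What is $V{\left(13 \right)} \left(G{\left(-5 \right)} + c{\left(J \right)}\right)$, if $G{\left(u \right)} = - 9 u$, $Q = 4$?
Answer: $7605$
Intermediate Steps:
$J = 4$
$c{\left(C \right)} = 0$ ($c{\left(C \right)} = 4 - 4 = 0$)
$V{\left(13 \right)} \left(G{\left(-5 \right)} + c{\left(J \right)}\right) = 13^{2} \left(\left(-9\right) \left(-5\right) + 0\right) = 169 \left(45 + 0\right) = 169 \cdot 45 = 7605$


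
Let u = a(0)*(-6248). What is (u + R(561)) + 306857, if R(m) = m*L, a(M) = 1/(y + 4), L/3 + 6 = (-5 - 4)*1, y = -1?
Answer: 838588/3 ≈ 2.7953e+5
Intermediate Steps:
L = -45 (L = -18 + 3*((-5 - 4)*1) = -18 + 3*(-9*1) = -18 + 3*(-9) = -18 - 27 = -45)
a(M) = ⅓ (a(M) = 1/(-1 + 4) = 1/3 = ⅓)
u = -6248/3 (u = (⅓)*(-6248) = -6248/3 ≈ -2082.7)
R(m) = -45*m (R(m) = m*(-45) = -45*m)
(u + R(561)) + 306857 = (-6248/3 - 45*561) + 306857 = (-6248/3 - 25245) + 306857 = -81983/3 + 306857 = 838588/3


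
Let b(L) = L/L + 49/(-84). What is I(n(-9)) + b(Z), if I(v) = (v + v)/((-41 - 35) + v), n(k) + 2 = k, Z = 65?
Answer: 233/348 ≈ 0.66954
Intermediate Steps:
b(L) = 5/12 (b(L) = 1 + 49*(-1/84) = 1 - 7/12 = 5/12)
n(k) = -2 + k
I(v) = 2*v/(-76 + v) (I(v) = (2*v)/(-76 + v) = 2*v/(-76 + v))
I(n(-9)) + b(Z) = 2*(-2 - 9)/(-76 + (-2 - 9)) + 5/12 = 2*(-11)/(-76 - 11) + 5/12 = 2*(-11)/(-87) + 5/12 = 2*(-11)*(-1/87) + 5/12 = 22/87 + 5/12 = 233/348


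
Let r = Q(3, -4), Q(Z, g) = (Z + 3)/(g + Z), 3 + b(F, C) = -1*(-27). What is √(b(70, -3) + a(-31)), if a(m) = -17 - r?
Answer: √13 ≈ 3.6056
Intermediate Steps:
b(F, C) = 24 (b(F, C) = -3 - 1*(-27) = -3 + 27 = 24)
Q(Z, g) = (3 + Z)/(Z + g)
r = -6 (r = (3 + 3)/(3 - 4) = 6/(-1) = -1*6 = -6)
a(m) = -11 (a(m) = -17 - 1*(-6) = -17 + 6 = -11)
√(b(70, -3) + a(-31)) = √(24 - 11) = √13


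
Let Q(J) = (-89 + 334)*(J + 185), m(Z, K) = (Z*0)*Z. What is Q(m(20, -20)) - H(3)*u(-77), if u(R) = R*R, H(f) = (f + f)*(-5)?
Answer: 223195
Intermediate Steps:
H(f) = -10*f (H(f) = (2*f)*(-5) = -10*f)
m(Z, K) = 0 (m(Z, K) = 0*Z = 0)
Q(J) = 45325 + 245*J (Q(J) = 245*(185 + J) = 45325 + 245*J)
u(R) = R**2
Q(m(20, -20)) - H(3)*u(-77) = (45325 + 245*0) - (-10*3)*(-77)**2 = (45325 + 0) - (-30)*5929 = 45325 - 1*(-177870) = 45325 + 177870 = 223195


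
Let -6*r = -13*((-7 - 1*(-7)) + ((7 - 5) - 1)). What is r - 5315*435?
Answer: -13872137/6 ≈ -2.3120e+6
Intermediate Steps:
r = 13/6 (r = -(-13)*((-7 - 1*(-7)) + ((7 - 5) - 1))/6 = -(-13)*((-7 + 7) + (2 - 1))/6 = -(-13)*(0 + 1)/6 = -(-13)/6 = -1/6*(-13) = 13/6 ≈ 2.1667)
r - 5315*435 = 13/6 - 5315*435 = 13/6 - 1063*2175 = 13/6 - 2312025 = -13872137/6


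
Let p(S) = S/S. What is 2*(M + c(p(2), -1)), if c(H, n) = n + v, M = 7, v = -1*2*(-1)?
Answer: 16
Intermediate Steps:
p(S) = 1
v = 2 (v = -2*(-1) = 2)
c(H, n) = 2 + n (c(H, n) = n + 2 = 2 + n)
2*(M + c(p(2), -1)) = 2*(7 + (2 - 1)) = 2*(7 + 1) = 2*8 = 16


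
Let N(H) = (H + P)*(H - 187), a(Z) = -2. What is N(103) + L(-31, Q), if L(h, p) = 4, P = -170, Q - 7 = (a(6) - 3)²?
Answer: 5632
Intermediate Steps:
Q = 32 (Q = 7 + (-2 - 3)² = 7 + (-5)² = 7 + 25 = 32)
N(H) = (-187 + H)*(-170 + H) (N(H) = (H - 170)*(H - 187) = (-170 + H)*(-187 + H) = (-187 + H)*(-170 + H))
N(103) + L(-31, Q) = (31790 + 103² - 357*103) + 4 = (31790 + 10609 - 36771) + 4 = 5628 + 4 = 5632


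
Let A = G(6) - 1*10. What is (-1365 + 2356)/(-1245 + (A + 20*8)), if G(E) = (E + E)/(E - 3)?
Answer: -991/1091 ≈ -0.90834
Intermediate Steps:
G(E) = 2*E/(-3 + E) (G(E) = (2*E)/(-3 + E) = 2*E/(-3 + E))
A = -6 (A = 2*6/(-3 + 6) - 1*10 = 2*6/3 - 10 = 2*6*(⅓) - 10 = 4 - 10 = -6)
(-1365 + 2356)/(-1245 + (A + 20*8)) = (-1365 + 2356)/(-1245 + (-6 + 20*8)) = 991/(-1245 + (-6 + 160)) = 991/(-1245 + 154) = 991/(-1091) = 991*(-1/1091) = -991/1091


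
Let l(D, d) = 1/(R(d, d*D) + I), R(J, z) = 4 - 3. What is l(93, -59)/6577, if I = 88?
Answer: 1/585353 ≈ 1.7084e-6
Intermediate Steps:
R(J, z) = 1
l(D, d) = 1/89 (l(D, d) = 1/(1 + 88) = 1/89)
l(93, -59)/6577 = (1/89)/6577 = (1/89)*(1/6577) = 1/585353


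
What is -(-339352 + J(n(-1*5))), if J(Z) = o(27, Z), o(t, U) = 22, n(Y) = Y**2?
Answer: 339330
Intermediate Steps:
J(Z) = 22
-(-339352 + J(n(-1*5))) = -(-339352 + 22) = -1*(-339330) = 339330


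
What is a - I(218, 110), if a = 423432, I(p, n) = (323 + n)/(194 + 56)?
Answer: 105857567/250 ≈ 4.2343e+5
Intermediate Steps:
I(p, n) = 323/250 + n/250 (I(p, n) = (323 + n)/250 = (323 + n)*(1/250) = 323/250 + n/250)
a - I(218, 110) = 423432 - (323/250 + (1/250)*110) = 423432 - (323/250 + 11/25) = 423432 - 1*433/250 = 423432 - 433/250 = 105857567/250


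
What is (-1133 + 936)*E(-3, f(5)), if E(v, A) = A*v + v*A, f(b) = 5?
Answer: 5910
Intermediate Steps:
E(v, A) = 2*A*v (E(v, A) = A*v + A*v = 2*A*v)
(-1133 + 936)*E(-3, f(5)) = (-1133 + 936)*(2*5*(-3)) = -197*(-30) = 5910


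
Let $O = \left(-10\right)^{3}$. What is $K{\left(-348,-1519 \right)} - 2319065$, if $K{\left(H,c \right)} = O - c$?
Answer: $-2318546$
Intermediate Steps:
$O = -1000$
$K{\left(H,c \right)} = -1000 - c$
$K{\left(-348,-1519 \right)} - 2319065 = \left(-1000 - -1519\right) - 2319065 = \left(-1000 + 1519\right) - 2319065 = 519 - 2319065 = -2318546$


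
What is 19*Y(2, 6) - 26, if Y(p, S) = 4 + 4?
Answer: 126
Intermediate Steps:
Y(p, S) = 8
19*Y(2, 6) - 26 = 19*8 - 26 = 152 - 26 = 126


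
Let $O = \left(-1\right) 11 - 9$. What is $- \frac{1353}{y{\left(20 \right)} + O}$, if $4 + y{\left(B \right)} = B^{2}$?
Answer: $- \frac{1353}{376} \approx -3.5984$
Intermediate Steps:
$y{\left(B \right)} = -4 + B^{2}$
$O = -20$ ($O = -11 - 9 = -20$)
$- \frac{1353}{y{\left(20 \right)} + O} = - \frac{1353}{\left(-4 + 20^{2}\right) - 20} = - \frac{1353}{\left(-4 + 400\right) - 20} = - \frac{1353}{396 - 20} = - \frac{1353}{376}$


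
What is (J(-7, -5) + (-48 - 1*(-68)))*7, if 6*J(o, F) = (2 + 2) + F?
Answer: 833/6 ≈ 138.83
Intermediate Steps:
J(o, F) = 2/3 + F/6 (J(o, F) = ((2 + 2) + F)/6 = (4 + F)/6 = 2/3 + F/6)
(J(-7, -5) + (-48 - 1*(-68)))*7 = ((2/3 + (1/6)*(-5)) + (-48 - 1*(-68)))*7 = ((2/3 - 5/6) + (-48 + 68))*7 = (-1/6 + 20)*7 = (119/6)*7 = 833/6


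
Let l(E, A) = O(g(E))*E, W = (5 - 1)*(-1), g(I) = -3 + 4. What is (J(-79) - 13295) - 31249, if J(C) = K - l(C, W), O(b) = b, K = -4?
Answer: -44469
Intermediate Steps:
g(I) = 1
W = -4 (W = 4*(-1) = -4)
l(E, A) = E (l(E, A) = 1*E = E)
J(C) = -4 - C
(J(-79) - 13295) - 31249 = ((-4 - 1*(-79)) - 13295) - 31249 = ((-4 + 79) - 13295) - 31249 = (75 - 13295) - 31249 = -13220 - 31249 = -44469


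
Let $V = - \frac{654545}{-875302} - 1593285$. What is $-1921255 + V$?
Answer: $- \frac{3076283236535}{875302} \approx -3.5145 \cdot 10^{6}$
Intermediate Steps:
$V = - \frac{1394604892525}{875302}$ ($V = \left(-654545\right) \left(- \frac{1}{875302}\right) - 1593285 = \frac{654545}{875302} - 1593285 = - \frac{1394604892525}{875302} \approx -1.5933 \cdot 10^{6}$)
$-1921255 + V = -1921255 - \frac{1394604892525}{875302} = - \frac{3076283236535}{875302}$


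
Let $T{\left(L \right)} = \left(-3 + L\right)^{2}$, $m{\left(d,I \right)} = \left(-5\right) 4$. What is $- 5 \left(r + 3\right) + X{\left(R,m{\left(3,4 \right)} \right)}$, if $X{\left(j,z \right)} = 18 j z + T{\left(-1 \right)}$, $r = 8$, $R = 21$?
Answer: $-7599$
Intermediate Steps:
$m{\left(d,I \right)} = -20$
$X{\left(j,z \right)} = 16 + 18 j z$ ($X{\left(j,z \right)} = 18 j z + \left(-3 - 1\right)^{2} = 18 j z + \left(-4\right)^{2} = 18 j z + 16 = 16 + 18 j z$)
$- 5 \left(r + 3\right) + X{\left(R,m{\left(3,4 \right)} \right)} = - 5 \left(8 + 3\right) + \left(16 + 18 \cdot 21 \left(-20\right)\right) = \left(-5\right) 11 + \left(16 - 7560\right) = -55 - 7544 = -7599$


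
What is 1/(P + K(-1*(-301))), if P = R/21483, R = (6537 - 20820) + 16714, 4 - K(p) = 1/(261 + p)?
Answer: 1097586/4512593 ≈ 0.24323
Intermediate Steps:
K(p) = 4 - 1/(261 + p)
R = 2431 (R = -14283 + 16714 = 2431)
P = 221/1953 (P = 2431/21483 = 2431*(1/21483) = 221/1953 ≈ 0.11316)
1/(P + K(-1*(-301))) = 1/(221/1953 + (1043 + 4*(-1*(-301)))/(261 - 1*(-301))) = 1/(221/1953 + (1043 + 4*301)/(261 + 301)) = 1/(221/1953 + (1043 + 1204)/562) = 1/(221/1953 + (1/562)*2247) = 1/(221/1953 + 2247/562) = 1/(4512593/1097586) = 1097586/4512593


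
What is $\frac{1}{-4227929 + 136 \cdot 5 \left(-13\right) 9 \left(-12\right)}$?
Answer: $- \frac{1}{3273209} \approx -3.0551 \cdot 10^{-7}$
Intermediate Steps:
$\frac{1}{-4227929 + 136 \cdot 5 \left(-13\right) 9 \left(-12\right)} = \frac{1}{-4227929 + 136 \left(-65\right) \left(-108\right)} = \frac{1}{-4227929 - -954720} = \frac{1}{-4227929 + 954720} = \frac{1}{-3273209} = - \frac{1}{3273209}$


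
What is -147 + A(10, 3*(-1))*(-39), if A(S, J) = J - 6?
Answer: 204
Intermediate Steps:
A(S, J) = -6 + J
-147 + A(10, 3*(-1))*(-39) = -147 + (-6 + 3*(-1))*(-39) = -147 + (-6 - 3)*(-39) = -147 - 9*(-39) = -147 + 351 = 204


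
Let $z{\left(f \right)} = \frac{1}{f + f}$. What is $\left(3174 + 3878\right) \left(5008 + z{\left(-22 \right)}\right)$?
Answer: $\frac{388478813}{11} \approx 3.5316 \cdot 10^{7}$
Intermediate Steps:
$z{\left(f \right)} = \frac{1}{2 f}$
$\left(3174 + 3878\right) \left(5008 + z{\left(-22 \right)}\right) = \left(3174 + 3878\right) \left(5008 + \frac{1}{2 \left(-22\right)}\right) = 7052 \left(5008 + \frac{1}{2} \left(- \frac{1}{22}\right)\right) = 7052 \left(5008 - \frac{1}{44}\right) = 7052 \cdot \frac{220351}{44} = \frac{388478813}{11}$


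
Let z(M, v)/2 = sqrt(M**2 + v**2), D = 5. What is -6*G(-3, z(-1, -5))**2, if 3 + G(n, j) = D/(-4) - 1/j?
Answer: -11277/104 - 51*sqrt(26)/52 ≈ -113.43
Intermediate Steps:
z(M, v) = 2*sqrt(M**2 + v**2)
G(n, j) = -17/4 - 1/j (G(n, j) = -3 + (5/(-4) - 1/j) = -3 + (5*(-1/4) - 1/j) = -3 + (-5/4 - 1/j) = -17/4 - 1/j)
-6*G(-3, z(-1, -5))**2 = -6*(-17/4 - 1/(2*sqrt((-1)**2 + (-5)**2)))**2 = -6*(-17/4 - 1/(2*sqrt(1 + 25)))**2 = -6*(-17/4 - 1/(2*sqrt(26)))**2 = -6*(-17/4 - sqrt(26)/52)**2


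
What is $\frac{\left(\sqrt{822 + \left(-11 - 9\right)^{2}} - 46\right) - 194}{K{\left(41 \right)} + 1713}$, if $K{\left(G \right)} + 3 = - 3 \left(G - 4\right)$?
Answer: $- \frac{80}{533} + \frac{\sqrt{1222}}{1599} \approx -0.12823$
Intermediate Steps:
$K{\left(G \right)} = 9 - 3 G$ ($K{\left(G \right)} = -3 - 3 \left(G - 4\right) = -3 - 3 \left(-4 + G\right) = -3 - \left(-12 + 3 G\right) = 9 - 3 G$)
$\frac{\left(\sqrt{822 + \left(-11 - 9\right)^{2}} - 46\right) - 194}{K{\left(41 \right)} + 1713} = \frac{\left(\sqrt{822 + \left(-11 - 9\right)^{2}} - 46\right) - 194}{\left(9 - 123\right) + 1713} = \frac{\left(\sqrt{822 + \left(-20\right)^{2}} - 46\right) - 194}{\left(9 - 123\right) + 1713} = \frac{\left(\sqrt{822 + 400} - 46\right) - 194}{-114 + 1713} = \frac{\left(\sqrt{1222} - 46\right) - 194}{1599} = \left(\left(-46 + \sqrt{1222}\right) - 194\right) \frac{1}{1599} = \left(-240 + \sqrt{1222}\right) \frac{1}{1599} = - \frac{80}{533} + \frac{\sqrt{1222}}{1599}$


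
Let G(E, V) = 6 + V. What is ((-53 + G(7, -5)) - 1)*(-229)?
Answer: 12137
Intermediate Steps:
((-53 + G(7, -5)) - 1)*(-229) = ((-53 + (6 - 5)) - 1)*(-229) = ((-53 + 1) - 1)*(-229) = (-52 - 1)*(-229) = -53*(-229) = 12137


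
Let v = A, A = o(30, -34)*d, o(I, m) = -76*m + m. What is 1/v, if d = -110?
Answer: -1/280500 ≈ -3.5651e-6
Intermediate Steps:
o(I, m) = -75*m
A = -280500 (A = -75*(-34)*(-110) = 2550*(-110) = -280500)
v = -280500
1/v = 1/(-280500) = -1/280500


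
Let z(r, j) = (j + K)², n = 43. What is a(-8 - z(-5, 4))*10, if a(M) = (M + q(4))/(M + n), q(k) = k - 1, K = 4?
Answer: 690/29 ≈ 23.793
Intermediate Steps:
q(k) = -1 + k
z(r, j) = (4 + j)² (z(r, j) = (j + 4)² = (4 + j)²)
a(M) = (3 + M)/(43 + M) (a(M) = (M + (-1 + 4))/(M + 43) = (M + 3)/(43 + M) = (3 + M)/(43 + M))
a(-8 - z(-5, 4))*10 = ((3 + (-8 - (4 + 4)²))/(43 + (-8 - (4 + 4)²)))*10 = ((3 + (-8 - 1*8²))/(43 + (-8 - 1*8²)))*10 = ((3 + (-8 - 1*64))/(43 + (-8 - 1*64)))*10 = ((3 + (-8 - 64))/(43 + (-8 - 64)))*10 = ((3 - 72)/(43 - 72))*10 = (-69/(-29))*10 = -1/29*(-69)*10 = (69/29)*10 = 690/29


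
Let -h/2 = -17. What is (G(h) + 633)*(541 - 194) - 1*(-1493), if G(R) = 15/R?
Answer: 7524101/34 ≈ 2.2130e+5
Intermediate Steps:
h = 34 (h = -2*(-17) = 34)
(G(h) + 633)*(541 - 194) - 1*(-1493) = (15/34 + 633)*(541 - 194) - 1*(-1493) = (15*(1/34) + 633)*347 + 1493 = (15/34 + 633)*347 + 1493 = (21537/34)*347 + 1493 = 7473339/34 + 1493 = 7524101/34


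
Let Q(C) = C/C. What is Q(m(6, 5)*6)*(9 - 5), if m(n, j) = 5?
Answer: 4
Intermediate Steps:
Q(C) = 1
Q(m(6, 5)*6)*(9 - 5) = 1*(9 - 5) = 1*4 = 4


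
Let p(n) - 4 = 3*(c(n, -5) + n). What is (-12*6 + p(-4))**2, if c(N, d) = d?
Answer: 9025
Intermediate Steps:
p(n) = -11 + 3*n (p(n) = 4 + 3*(-5 + n) = 4 + (-15 + 3*n) = -11 + 3*n)
(-12*6 + p(-4))**2 = (-12*6 + (-11 + 3*(-4)))**2 = (-72 + (-11 - 12))**2 = (-72 - 23)**2 = (-95)**2 = 9025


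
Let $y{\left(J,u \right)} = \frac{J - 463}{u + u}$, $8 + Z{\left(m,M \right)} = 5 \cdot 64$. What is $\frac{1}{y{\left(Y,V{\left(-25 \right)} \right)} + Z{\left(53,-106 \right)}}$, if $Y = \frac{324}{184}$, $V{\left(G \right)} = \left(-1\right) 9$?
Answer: $\frac{828}{279553} \approx 0.0029619$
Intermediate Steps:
$V{\left(G \right)} = -9$
$Z{\left(m,M \right)} = 312$ ($Z{\left(m,M \right)} = -8 + 5 \cdot 64 = -8 + 320 = 312$)
$Y = \frac{81}{46}$ ($Y = 324 \cdot \frac{1}{184} = \frac{81}{46} \approx 1.7609$)
$y{\left(J,u \right)} = \frac{-463 + J}{2 u}$
$\frac{1}{y{\left(Y,V{\left(-25 \right)} \right)} + Z{\left(53,-106 \right)}} = \frac{1}{\frac{-463 + \frac{81}{46}}{2 \left(-9\right)} + 312} = \frac{1}{\frac{1}{2} \left(- \frac{1}{9}\right) \left(- \frac{21217}{46}\right) + 312} = \frac{1}{\frac{21217}{828} + 312} = \frac{1}{\frac{279553}{828}} = \frac{828}{279553}$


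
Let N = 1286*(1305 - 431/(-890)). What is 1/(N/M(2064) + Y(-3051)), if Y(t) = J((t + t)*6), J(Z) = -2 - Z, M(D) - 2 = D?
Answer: 919370/34405225183 ≈ 2.6722e-5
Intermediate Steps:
M(D) = 2 + D
N = 747089483/445 (N = 1286*(1305 - 431*(-1/890)) = 1286*(1305 + 431/890) = 1286*(1161881/890) = 747089483/445 ≈ 1.6789e+6)
Y(t) = -2 - 12*t (Y(t) = -2 - (t + t)*6 = -2 - 2*t*6 = -2 - 12*t)
1/(N/M(2064) + Y(-3051)) = 1/(747089483/(445*(2 + 2064)) + (-2 - 12*(-3051))) = 1/((747089483/445)/2066 + (-2 + 36612)) = 1/((747089483/445)*(1/2066) + 36610) = 1/(747089483/919370 + 36610) = 1/(34405225183/919370) = 919370/34405225183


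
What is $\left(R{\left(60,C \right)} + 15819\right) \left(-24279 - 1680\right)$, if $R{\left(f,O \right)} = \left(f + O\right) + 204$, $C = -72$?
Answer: $-415629549$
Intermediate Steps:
$R{\left(f,O \right)} = 204 + O + f$ ($R{\left(f,O \right)} = \left(O + f\right) + 204 = 204 + O + f$)
$\left(R{\left(60,C \right)} + 15819\right) \left(-24279 - 1680\right) = \left(\left(204 - 72 + 60\right) + 15819\right) \left(-24279 - 1680\right) = \left(192 + 15819\right) \left(-25959\right) = 16011 \left(-25959\right) = -415629549$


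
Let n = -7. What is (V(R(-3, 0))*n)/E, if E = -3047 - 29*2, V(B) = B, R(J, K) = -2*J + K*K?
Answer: 14/1035 ≈ 0.013527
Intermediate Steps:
R(J, K) = K² - 2*J (R(J, K) = -2*J + K² = K² - 2*J)
E = -3105 (E = -3047 - 58 = -3105)
(V(R(-3, 0))*n)/E = ((0² - 2*(-3))*(-7))/(-3105) = ((0 + 6)*(-7))*(-1/3105) = (6*(-7))*(-1/3105) = -42*(-1/3105) = 14/1035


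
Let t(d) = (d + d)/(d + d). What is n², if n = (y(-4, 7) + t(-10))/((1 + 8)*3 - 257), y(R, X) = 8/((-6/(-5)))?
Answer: 1/900 ≈ 0.0011111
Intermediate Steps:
t(d) = 1 (t(d) = (2*d)/((2*d)) = (2*d)*(1/(2*d)) = 1)
y(R, X) = 20/3 (y(R, X) = 8/((-6*(-⅕))) = 8/(6/5) = 8*(⅚) = 20/3)
n = -1/30 (n = (20/3 + 1)/((1 + 8)*3 - 257) = 23/(3*(9*3 - 257)) = 23/(3*(27 - 257)) = (23/3)/(-230) = (23/3)*(-1/230) = -1/30 ≈ -0.033333)
n² = (-1/30)² = 1/900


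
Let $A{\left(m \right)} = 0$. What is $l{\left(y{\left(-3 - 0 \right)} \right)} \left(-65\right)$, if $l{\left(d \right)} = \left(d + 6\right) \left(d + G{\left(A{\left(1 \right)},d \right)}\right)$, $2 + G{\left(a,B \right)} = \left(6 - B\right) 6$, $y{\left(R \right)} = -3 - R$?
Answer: $-13260$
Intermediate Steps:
$G{\left(a,B \right)} = 34 - 6 B$ ($G{\left(a,B \right)} = -2 + \left(6 - B\right) 6 = -2 - \left(-36 + 6 B\right) = 34 - 6 B$)
$l{\left(d \right)} = \left(6 + d\right) \left(34 - 5 d\right)$ ($l{\left(d \right)} = \left(d + 6\right) \left(d - \left(-34 + 6 d\right)\right) = \left(6 + d\right) \left(34 - 5 d\right)$)
$l{\left(y{\left(-3 - 0 \right)} \right)} \left(-65\right) = \left(204 - 5 \left(-3 - \left(-3 - 0\right)\right)^{2} + 4 \left(-3 - \left(-3 - 0\right)\right)\right) \left(-65\right) = \left(204 - 5 \left(-3 - \left(-3 + 0\right)\right)^{2} + 4 \left(-3 - \left(-3 + 0\right)\right)\right) \left(-65\right) = \left(204 - 5 \left(-3 - -3\right)^{2} + 4 \left(-3 - -3\right)\right) \left(-65\right) = \left(204 - 5 \left(-3 + 3\right)^{2} + 4 \left(-3 + 3\right)\right) \left(-65\right) = \left(204 - 5 \cdot 0^{2} + 4 \cdot 0\right) \left(-65\right) = \left(204 - 0 + 0\right) \left(-65\right) = \left(204 + 0 + 0\right) \left(-65\right) = 204 \left(-65\right) = -13260$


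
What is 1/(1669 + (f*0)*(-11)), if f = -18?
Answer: 1/1669 ≈ 0.00059916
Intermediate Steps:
1/(1669 + (f*0)*(-11)) = 1/(1669 - 18*0*(-11)) = 1/(1669 + 0*(-11)) = 1/(1669 + 0) = 1/1669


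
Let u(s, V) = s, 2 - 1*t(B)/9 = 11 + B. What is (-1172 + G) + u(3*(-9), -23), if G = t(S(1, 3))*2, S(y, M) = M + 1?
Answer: -1433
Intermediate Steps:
S(y, M) = 1 + M
t(B) = -81 - 9*B (t(B) = 18 - 9*(11 + B) = 18 + (-99 - 9*B) = -81 - 9*B)
G = -234 (G = (-81 - 9*(1 + 3))*2 = (-81 - 9*4)*2 = (-81 - 36)*2 = -117*2 = -234)
(-1172 + G) + u(3*(-9), -23) = (-1172 - 234) + 3*(-9) = -1406 - 27 = -1433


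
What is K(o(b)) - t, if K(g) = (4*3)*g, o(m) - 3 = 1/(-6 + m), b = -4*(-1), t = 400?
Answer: -370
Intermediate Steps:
b = 4
o(m) = 3 + 1/(-6 + m)
K(g) = 12*g
K(o(b)) - t = 12*((-17 + 3*4)/(-6 + 4)) - 1*400 = 12*((-17 + 12)/(-2)) - 400 = 12*(-½*(-5)) - 400 = 12*(5/2) - 400 = 30 - 400 = -370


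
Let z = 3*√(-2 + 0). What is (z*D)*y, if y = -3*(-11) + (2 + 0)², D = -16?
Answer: -1776*I*√2 ≈ -2511.6*I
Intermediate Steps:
z = 3*I*√2 (z = 3*√(-2) = 3*(I*√2) = 3*I*√2 ≈ 4.2426*I)
y = 37 (y = 33 + 2² = 33 + 4 = 37)
(z*D)*y = ((3*I*√2)*(-16))*37 = -48*I*√2*37 = -1776*I*√2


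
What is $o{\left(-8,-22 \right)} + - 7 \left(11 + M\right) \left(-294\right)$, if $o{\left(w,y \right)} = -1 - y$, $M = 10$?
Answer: $43239$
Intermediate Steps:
$o{\left(-8,-22 \right)} + - 7 \left(11 + M\right) \left(-294\right) = \left(-1 - -22\right) + - 7 \left(11 + 10\right) \left(-294\right) = \left(-1 + 22\right) + \left(-7\right) 21 \left(-294\right) = 21 - -43218 = 21 + 43218 = 43239$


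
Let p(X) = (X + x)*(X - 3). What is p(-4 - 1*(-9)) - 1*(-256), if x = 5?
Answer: 276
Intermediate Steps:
p(X) = (-3 + X)*(5 + X) (p(X) = (X + 5)*(X - 3) = (5 + X)*(-3 + X) = (-3 + X)*(5 + X))
p(-4 - 1*(-9)) - 1*(-256) = (-15 + (-4 - 1*(-9))² + 2*(-4 - 1*(-9))) - 1*(-256) = (-15 + (-4 + 9)² + 2*(-4 + 9)) + 256 = (-15 + 5² + 2*5) + 256 = (-15 + 25 + 10) + 256 = 20 + 256 = 276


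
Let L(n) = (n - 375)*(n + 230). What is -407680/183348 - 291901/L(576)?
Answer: -9963839219/2475289674 ≈ -4.0253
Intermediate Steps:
L(n) = (-375 + n)*(230 + n)
-407680/183348 - 291901/L(576) = -407680/183348 - 291901/(-86250 + 576² - 145*576) = -407680*1/183348 - 291901/(-86250 + 331776 - 83520) = -101920/45837 - 291901/162006 = -9963839219/2475289674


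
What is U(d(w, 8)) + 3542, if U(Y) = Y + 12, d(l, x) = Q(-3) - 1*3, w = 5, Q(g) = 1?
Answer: 3552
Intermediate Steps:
d(l, x) = -2 (d(l, x) = 1 - 1*3 = 1 - 3 = -2)
U(Y) = 12 + Y
U(d(w, 8)) + 3542 = (12 - 2) + 3542 = 10 + 3542 = 3552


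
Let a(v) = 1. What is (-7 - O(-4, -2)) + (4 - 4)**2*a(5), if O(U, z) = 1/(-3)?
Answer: -20/3 ≈ -6.6667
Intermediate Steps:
O(U, z) = -1/3
(-7 - O(-4, -2)) + (4 - 4)**2*a(5) = (-7 - 1*(-1/3)) + (4 - 4)**2*1 = (-7 + 1/3) + 0**2*1 = -20/3 + 0*1 = -20/3 + 0 = -20/3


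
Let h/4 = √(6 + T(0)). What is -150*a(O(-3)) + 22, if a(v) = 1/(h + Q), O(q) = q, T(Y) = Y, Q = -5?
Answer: 812/71 - 600*√6/71 ≈ -9.2633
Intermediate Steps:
h = 4*√6 (h = 4*√(6 + 0) = 4*√6 ≈ 9.7980)
a(v) = 1/(-5 + 4*√6) (a(v) = 1/(4*√6 - 5) = 1/(-5 + 4*√6))
-150*a(O(-3)) + 22 = -150*(5/71 + 4*√6/71) + 22 = (-750/71 - 600*√6/71) + 22 = 812/71 - 600*√6/71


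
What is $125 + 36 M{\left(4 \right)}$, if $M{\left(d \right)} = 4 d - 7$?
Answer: $449$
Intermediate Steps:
$M{\left(d \right)} = -7 + 4 d$
$125 + 36 M{\left(4 \right)} = 125 + 36 \left(-7 + 4 \cdot 4\right) = 125 + 36 \left(-7 + 16\right) = 125 + 36 \cdot 9 = 125 + 324 = 449$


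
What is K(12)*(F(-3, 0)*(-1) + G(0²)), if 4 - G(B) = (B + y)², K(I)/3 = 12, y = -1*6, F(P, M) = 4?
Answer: -1296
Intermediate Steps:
y = -6
K(I) = 36 (K(I) = 3*12 = 36)
G(B) = 4 - (-6 + B)² (G(B) = 4 - (B - 6)² = 4 - (-6 + B)²)
K(12)*(F(-3, 0)*(-1) + G(0²)) = 36*(4*(-1) + (4 - (-6 + 0²)²)) = 36*(-4 + (4 - (-6 + 0)²)) = 36*(-4 + (4 - 1*(-6)²)) = 36*(-4 + (4 - 1*36)) = 36*(-4 + (4 - 36)) = 36*(-4 - 32) = 36*(-36) = -1296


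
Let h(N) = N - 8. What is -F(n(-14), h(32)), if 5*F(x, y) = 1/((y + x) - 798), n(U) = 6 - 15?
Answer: 1/3915 ≈ 0.00025543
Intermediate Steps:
n(U) = -9
h(N) = -8 + N
F(x, y) = 1/(5*(-798 + x + y)) (F(x, y) = 1/(5*((y + x) - 798)) = 1/(5*((x + y) - 798)) = 1/(5*(-798 + x + y)))
-F(n(-14), h(32)) = -1/(5*(-798 - 9 + (-8 + 32))) = -1/(5*(-798 - 9 + 24)) = -1/(5*(-783)) = -(-1)/(5*783) = -1*(-1/3915) = 1/3915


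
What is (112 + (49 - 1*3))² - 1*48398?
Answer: -23434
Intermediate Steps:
(112 + (49 - 1*3))² - 1*48398 = (112 + (49 - 3))² - 48398 = (112 + 46)² - 48398 = 158² - 48398 = 24964 - 48398 = -23434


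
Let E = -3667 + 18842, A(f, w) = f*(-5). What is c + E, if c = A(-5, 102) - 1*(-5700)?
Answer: 20900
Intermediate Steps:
A(f, w) = -5*f
E = 15175
c = 5725 (c = -5*(-5) - 1*(-5700) = 25 + 5700 = 5725)
c + E = 5725 + 15175 = 20900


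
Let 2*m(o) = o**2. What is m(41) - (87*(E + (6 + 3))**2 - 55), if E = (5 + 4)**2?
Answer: -1407609/2 ≈ -7.0380e+5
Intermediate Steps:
E = 81 (E = 9**2 = 81)
m(o) = o**2/2
m(41) - (87*(E + (6 + 3))**2 - 55) = (1/2)*41**2 - (87*(81 + (6 + 3))**2 - 55) = (1/2)*1681 - (87*(81 + 9)**2 - 55) = 1681/2 - (87*90**2 - 55) = 1681/2 - (87*8100 - 55) = 1681/2 - (704700 - 55) = 1681/2 - 1*704645 = 1681/2 - 704645 = -1407609/2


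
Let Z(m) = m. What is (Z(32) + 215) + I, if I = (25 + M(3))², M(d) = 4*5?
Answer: 2272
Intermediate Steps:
M(d) = 20
I = 2025 (I = (25 + 20)² = 45² = 2025)
(Z(32) + 215) + I = (32 + 215) + 2025 = 247 + 2025 = 2272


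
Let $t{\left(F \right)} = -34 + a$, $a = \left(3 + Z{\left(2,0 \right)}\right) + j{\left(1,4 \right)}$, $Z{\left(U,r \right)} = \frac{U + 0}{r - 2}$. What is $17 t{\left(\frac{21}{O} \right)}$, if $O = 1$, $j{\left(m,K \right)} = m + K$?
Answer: $-459$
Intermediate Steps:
$j{\left(m,K \right)} = K + m$
$Z{\left(U,r \right)} = \frac{U}{-2 + r}$
$a = 7$ ($a = \left(3 + \frac{2}{-2 + 0}\right) + \left(4 + 1\right) = \left(3 + \frac{2}{-2}\right) + 5 = \left(3 + 2 \left(- \frac{1}{2}\right)\right) + 5 = \left(3 - 1\right) + 5 = 2 + 5 = 7$)
$t{\left(F \right)} = -27$ ($t{\left(F \right)} = -34 + 7 = -27$)
$17 t{\left(\frac{21}{O} \right)} = 17 \left(-27\right) = -459$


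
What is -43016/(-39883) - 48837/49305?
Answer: 57712603/655477105 ≈ 0.088047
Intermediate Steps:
-43016/(-39883) - 48837/49305 = -43016*(-1/39883) - 48837*1/49305 = 43016/39883 - 16279/16435 = 57712603/655477105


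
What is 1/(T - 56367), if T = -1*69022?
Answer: -1/125389 ≈ -7.9752e-6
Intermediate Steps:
T = -69022
1/(T - 56367) = 1/(-69022 - 56367) = 1/(-125389) = -1/125389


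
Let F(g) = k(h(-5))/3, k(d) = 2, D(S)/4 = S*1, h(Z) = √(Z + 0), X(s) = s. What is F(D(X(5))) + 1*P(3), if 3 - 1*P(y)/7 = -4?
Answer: 149/3 ≈ 49.667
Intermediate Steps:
P(y) = 49 (P(y) = 21 - 7*(-4) = 21 + 28 = 49)
h(Z) = √Z
D(S) = 4*S (D(S) = 4*(S*1) = 4*S)
F(g) = ⅔ (F(g) = 2/3 = 2*(⅓) = ⅔)
F(D(X(5))) + 1*P(3) = ⅔ + 1*49 = ⅔ + 49 = 149/3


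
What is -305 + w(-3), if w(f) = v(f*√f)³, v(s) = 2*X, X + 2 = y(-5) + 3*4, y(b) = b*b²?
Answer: -12167305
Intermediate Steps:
y(b) = b³
X = -115 (X = -2 + ((-5)³ + 3*4) = -2 + (-125 + 12) = -2 - 113 = -115)
v(s) = -230 (v(s) = 2*(-115) = -230)
w(f) = -12167000 (w(f) = (-230)³ = -12167000)
-305 + w(-3) = -305 - 12167000 = -12167305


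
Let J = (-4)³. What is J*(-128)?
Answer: 8192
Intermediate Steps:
J = -64
J*(-128) = -64*(-128) = 8192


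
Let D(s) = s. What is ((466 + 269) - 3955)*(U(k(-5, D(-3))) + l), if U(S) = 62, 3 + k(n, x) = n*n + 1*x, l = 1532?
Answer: -5132680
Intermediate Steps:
k(n, x) = -3 + x + n² (k(n, x) = -3 + (n*n + 1*x) = -3 + (n² + x) = -3 + (x + n²) = -3 + x + n²)
((466 + 269) - 3955)*(U(k(-5, D(-3))) + l) = ((466 + 269) - 3955)*(62 + 1532) = (735 - 3955)*1594 = -3220*1594 = -5132680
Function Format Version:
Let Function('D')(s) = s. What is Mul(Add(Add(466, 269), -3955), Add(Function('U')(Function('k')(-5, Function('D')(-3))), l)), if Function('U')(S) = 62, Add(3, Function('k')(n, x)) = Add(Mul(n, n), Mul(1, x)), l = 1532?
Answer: -5132680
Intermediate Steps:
Function('k')(n, x) = Add(-3, x, Pow(n, 2)) (Function('k')(n, x) = Add(-3, Add(Mul(n, n), Mul(1, x))) = Add(-3, Add(Pow(n, 2), x)) = Add(-3, Add(x, Pow(n, 2))) = Add(-3, x, Pow(n, 2)))
Mul(Add(Add(466, 269), -3955), Add(Function('U')(Function('k')(-5, Function('D')(-3))), l)) = Mul(Add(Add(466, 269), -3955), Add(62, 1532)) = Mul(Add(735, -3955), 1594) = Mul(-3220, 1594) = -5132680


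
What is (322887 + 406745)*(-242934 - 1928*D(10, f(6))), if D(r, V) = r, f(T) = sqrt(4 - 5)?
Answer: -191319725248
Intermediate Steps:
f(T) = I (f(T) = sqrt(-1) = I)
(322887 + 406745)*(-242934 - 1928*D(10, f(6))) = (322887 + 406745)*(-242934 - 1928*10) = 729632*(-242934 - 19280) = 729632*(-262214) = -191319725248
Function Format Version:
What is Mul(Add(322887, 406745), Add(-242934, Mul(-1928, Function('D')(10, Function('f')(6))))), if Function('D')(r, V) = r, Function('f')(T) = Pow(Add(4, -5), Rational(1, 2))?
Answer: -191319725248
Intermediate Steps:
Function('f')(T) = I (Function('f')(T) = Pow(-1, Rational(1, 2)) = I)
Mul(Add(322887, 406745), Add(-242934, Mul(-1928, Function('D')(10, Function('f')(6))))) = Mul(Add(322887, 406745), Add(-242934, Mul(-1928, 10))) = Mul(729632, Add(-242934, -19280)) = Mul(729632, -262214) = -191319725248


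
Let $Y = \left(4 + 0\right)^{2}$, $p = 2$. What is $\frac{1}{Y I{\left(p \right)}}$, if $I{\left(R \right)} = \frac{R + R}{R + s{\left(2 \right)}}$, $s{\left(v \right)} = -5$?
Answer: $- \frac{3}{64} \approx -0.046875$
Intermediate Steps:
$Y = 16$ ($Y = 4^{2} = 16$)
$I{\left(R \right)} = \frac{2 R}{-5 + R}$ ($I{\left(R \right)} = \frac{R + R}{R - 5} = \frac{2 R}{-5 + R}$)
$\frac{1}{Y I{\left(p \right)}} = \frac{1}{16 \cdot 2 \cdot 2 \frac{1}{-5 + 2}} = \frac{1}{16 \cdot 2 \cdot 2 \frac{1}{-3}} = \frac{1}{16 \cdot 2 \cdot 2 \left(- \frac{1}{3}\right)} = \frac{1}{16 \left(- \frac{4}{3}\right)} = \frac{1}{- \frac{64}{3}} = - \frac{3}{64}$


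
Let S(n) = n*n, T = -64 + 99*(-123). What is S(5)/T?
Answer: -25/12241 ≈ -0.0020423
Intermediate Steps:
T = -12241 (T = -64 - 12177 = -12241)
S(n) = n**2
S(5)/T = 5**2/(-12241) = 25*(-1/12241) = -25/12241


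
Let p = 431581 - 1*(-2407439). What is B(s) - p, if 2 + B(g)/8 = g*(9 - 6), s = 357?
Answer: -2830468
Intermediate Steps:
p = 2839020 (p = 431581 + 2407439 = 2839020)
B(g) = -16 + 24*g (B(g) = -16 + 8*(g*(9 - 6)) = -16 + 8*(g*3) = -16 + 8*(3*g) = -16 + 24*g)
B(s) - p = (-16 + 24*357) - 1*2839020 = (-16 + 8568) - 2839020 = 8552 - 2839020 = -2830468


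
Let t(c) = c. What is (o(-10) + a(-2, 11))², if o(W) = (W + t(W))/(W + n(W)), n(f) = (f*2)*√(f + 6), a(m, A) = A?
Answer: 35657/289 - 3024*I/289 ≈ 123.38 - 10.464*I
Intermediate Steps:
n(f) = 2*f*√(6 + f) (n(f) = (2*f)*√(6 + f) = 2*f*√(6 + f))
o(W) = 2*W/(W + 2*W*√(6 + W)) (o(W) = (W + W)/(W + 2*W*√(6 + W)) = (2*W)/(W + 2*W*√(6 + W)) = 2*W/(W + 2*W*√(6 + W)))
(o(-10) + a(-2, 11))² = (2/(1 + 2*√(6 - 10)) + 11)² = (2/(1 + 2*√(-4)) + 11)² = (2/(1 + 2*(2*I)) + 11)² = (2/(1 + 4*I) + 11)² = (2*((1 - 4*I)/17) + 11)² = (2*(1 - 4*I)/17 + 11)² = (11 + 2*(1 - 4*I)/17)²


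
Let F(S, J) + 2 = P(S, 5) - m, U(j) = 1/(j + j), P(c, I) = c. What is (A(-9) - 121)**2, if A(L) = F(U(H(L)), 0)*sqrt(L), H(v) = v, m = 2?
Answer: 521747/36 + 8833*I/3 ≈ 14493.0 + 2944.3*I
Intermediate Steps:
U(j) = 1/(2*j)
F(S, J) = -4 + S (F(S, J) = -2 + (S - 1*2) = -2 + (S - 2) = -2 + (-2 + S) = -4 + S)
A(L) = sqrt(L)*(-4 + 1/(2*L)) (A(L) = (-4 + 1/(2*L))*sqrt(L) = sqrt(L)*(-4 + 1/(2*L)))
(A(-9) - 121)**2 = ((1 - 8*(-9))/(2*sqrt(-9)) - 121)**2 = ((-I/3)*(1 + 72)/2 - 121)**2 = ((1/2)*(-I/3)*73 - 121)**2 = (-73*I/6 - 121)**2 = (-121 - 73*I/6)**2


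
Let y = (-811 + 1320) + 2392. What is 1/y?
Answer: 1/2901 ≈ 0.00034471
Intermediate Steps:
y = 2901 (y = 509 + 2392 = 2901)
1/y = 1/2901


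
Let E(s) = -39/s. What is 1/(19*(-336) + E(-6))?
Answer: -2/12755 ≈ -0.00015680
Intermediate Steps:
1/(19*(-336) + E(-6)) = 1/(19*(-336) - 39/(-6)) = 1/(-6384 - 39*(-⅙)) = 1/(-6384 + 13/2) = 1/(-12755/2) = -2/12755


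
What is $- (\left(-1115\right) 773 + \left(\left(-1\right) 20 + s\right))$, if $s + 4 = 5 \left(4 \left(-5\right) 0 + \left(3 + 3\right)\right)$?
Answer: $861889$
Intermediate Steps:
$s = 26$ ($s = -4 + 5 \left(4 \left(-5\right) 0 + \left(3 + 3\right)\right) = -4 + 5 \left(\left(-20\right) 0 + 6\right) = -4 + 5 \left(0 + 6\right) = -4 + 5 \cdot 6 = -4 + 30 = 26$)
$- (\left(-1115\right) 773 + \left(\left(-1\right) 20 + s\right)) = - (\left(-1115\right) 773 + \left(\left(-1\right) 20 + 26\right)) = - (-861895 + \left(-20 + 26\right)) = - (-861895 + 6) = \left(-1\right) \left(-861889\right) = 861889$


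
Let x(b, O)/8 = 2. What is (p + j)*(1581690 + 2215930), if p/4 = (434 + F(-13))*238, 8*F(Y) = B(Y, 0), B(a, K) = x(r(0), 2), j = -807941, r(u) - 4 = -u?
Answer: -1491967171780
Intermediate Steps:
r(u) = 4 - u
x(b, O) = 16 (x(b, O) = 8*2 = 16)
B(a, K) = 16
F(Y) = 2 (F(Y) = (⅛)*16 = 2)
p = 415072 (p = 4*((434 + 2)*238) = 4*(436*238) = 4*103768 = 415072)
(p + j)*(1581690 + 2215930) = (415072 - 807941)*(1581690 + 2215930) = -392869*3797620 = -1491967171780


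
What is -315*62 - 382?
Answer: -19912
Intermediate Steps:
-315*62 - 382 = -19530 - 382 = -19912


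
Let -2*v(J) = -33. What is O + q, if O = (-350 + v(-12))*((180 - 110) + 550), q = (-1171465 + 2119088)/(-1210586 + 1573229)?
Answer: -74982745487/362643 ≈ -2.0677e+5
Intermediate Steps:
v(J) = 33/2 (v(J) = -1/2*(-33) = 33/2)
q = 947623/362643 ≈ 2.6131
O = -206770 (O = (-350 + 33/2)*((180 - 110) + 550) = -667*(70 + 550)/2 = -667/2*620 = -206770)
O + q = -206770 + 947623/362643 = -74982745487/362643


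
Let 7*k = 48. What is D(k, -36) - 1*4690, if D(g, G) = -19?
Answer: -4709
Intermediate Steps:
k = 48/7 (k = (1/7)*48 = 48/7 ≈ 6.8571)
D(k, -36) - 1*4690 = -19 - 1*4690 = -19 - 4690 = -4709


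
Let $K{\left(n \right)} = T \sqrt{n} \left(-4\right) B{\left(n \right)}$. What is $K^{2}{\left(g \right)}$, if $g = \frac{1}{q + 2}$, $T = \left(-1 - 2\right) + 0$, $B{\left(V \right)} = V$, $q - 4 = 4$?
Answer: $\frac{18}{125} \approx 0.144$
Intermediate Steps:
$q = 8$ ($q = 4 + 4 = 8$)
$T = -3$ ($T = -3 + 0 = -3$)
$g = \frac{1}{10}$ ($g = \frac{1}{8 + 2} = \frac{1}{10} \approx 0.1$)
$K{\left(n \right)} = 12 n^{\frac{3}{2}}$ ($K{\left(n \right)} = - 3 \sqrt{n} \left(-4\right) n = 12 \sqrt{n} n = 12 n^{\frac{3}{2}}$)
$K^{2}{\left(g \right)} = \left(\frac{12}{10 \sqrt{10}}\right)^{2} = \left(12 \frac{\sqrt{10}}{100}\right)^{2} = \left(\frac{3 \sqrt{10}}{25}\right)^{2} = \frac{18}{125}$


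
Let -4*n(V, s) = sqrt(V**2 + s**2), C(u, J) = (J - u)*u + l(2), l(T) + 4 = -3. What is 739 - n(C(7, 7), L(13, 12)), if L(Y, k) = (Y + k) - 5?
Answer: 739 + sqrt(449)/4 ≈ 744.30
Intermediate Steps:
L(Y, k) = -5 + Y + k
l(T) = -7 (l(T) = -4 - 3 = -7)
C(u, J) = -7 + u*(J - u) (C(u, J) = (J - u)*u - 7 = u*(J - u) - 7 = -7 + u*(J - u))
n(V, s) = -sqrt(V**2 + s**2)/4
739 - n(C(7, 7), L(13, 12)) = 739 - (-1)*sqrt((-7 - 1*7**2 + 7*7)**2 + (-5 + 13 + 12)**2)/4 = 739 - (-1)*sqrt((-7 - 1*49 + 49)**2 + 20**2)/4 = 739 - (-1)*sqrt((-7 - 49 + 49)**2 + 400)/4 = 739 - (-1)*sqrt((-7)**2 + 400)/4 = 739 - (-1)*sqrt(49 + 400)/4 = 739 - (-1)*sqrt(449)/4 = 739 + sqrt(449)/4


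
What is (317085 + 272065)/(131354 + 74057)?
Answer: 589150/205411 ≈ 2.8682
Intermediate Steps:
(317085 + 272065)/(131354 + 74057) = 589150/205411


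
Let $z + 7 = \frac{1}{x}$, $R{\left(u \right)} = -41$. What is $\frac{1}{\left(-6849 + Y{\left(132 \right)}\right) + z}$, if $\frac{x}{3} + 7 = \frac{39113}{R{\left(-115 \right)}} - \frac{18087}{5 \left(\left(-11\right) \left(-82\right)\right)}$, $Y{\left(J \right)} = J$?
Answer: $- \frac{13056261}{87790303474} \approx -0.00014872$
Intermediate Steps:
$x = - \frac{13056261}{4510}$ ($x = -21 + 3 \left(\frac{39113}{-41} - \frac{18087}{5 \left(\left(-11\right) \left(-82\right)\right)}\right) = -21 + 3 \left(39113 \left(- \frac{1}{41}\right) - \frac{18087}{5 \cdot 902}\right) = -21 + 3 \left(- \frac{39113}{41} - \frac{18087}{4510}\right) = -21 + 3 \left(- \frac{4320517}{4510}\right) = -21 - \frac{12961551}{4510} = - \frac{13056261}{4510} \approx -2895.0$)
$z = - \frac{91398337}{13056261}$ ($z = -7 + \frac{1}{- \frac{13056261}{4510}} = -7 - \frac{4510}{13056261} = - \frac{91398337}{13056261} \approx -7.0003$)
$\frac{1}{\left(-6849 + Y{\left(132 \right)}\right) + z} = \frac{1}{\left(-6849 + 132\right) - \frac{91398337}{13056261}} = \frac{1}{-6717 - \frac{91398337}{13056261}} = \frac{1}{- \frac{87790303474}{13056261}} = - \frac{13056261}{87790303474}$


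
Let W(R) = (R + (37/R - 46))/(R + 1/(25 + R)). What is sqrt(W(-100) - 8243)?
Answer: I*sqrt(1854840236561)/15002 ≈ 90.783*I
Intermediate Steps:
W(R) = (-46 + R + 37/R)/(R + 1/(25 + R)) (W(R) = (R + (-46 + 37/R))/(R + 1/(25 + R)) = (-46 + R + 37/R)/(R + 1/(25 + R)))
sqrt(W(-100) - 8243) = sqrt((925 + (-100)**3 - 1113*(-100) - 21*(-100)**2)/((-100)*(1 + (-100)**2 + 25*(-100))) - 8243) = sqrt(-(925 - 1000000 + 111300 - 21*10000)/(100*(1 + 10000 - 2500)) - 8243) = sqrt(-1/100*(925 - 1000000 + 111300 - 210000)/7501 - 8243) = sqrt(-1/100*1/7501*(-1097775) - 8243) = sqrt(43911/30004 - 8243) = sqrt(-247279061/30004) = I*sqrt(1854840236561)/15002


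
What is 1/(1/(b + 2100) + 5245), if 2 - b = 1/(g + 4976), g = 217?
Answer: 10915685/57252773018 ≈ 0.00019066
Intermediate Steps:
b = 10385/5193 (b = 2 - 1/(217 + 4976) = 2 - 1/5193 = 10385/5193 ≈ 1.9998)
1/(1/(b + 2100) + 5245) = 1/(1/(10385/5193 + 2100) + 5245) = 1/(1/(10915685/5193) + 5245) = 1/(5193/10915685 + 5245) = 1/(57252773018/10915685) = 10915685/57252773018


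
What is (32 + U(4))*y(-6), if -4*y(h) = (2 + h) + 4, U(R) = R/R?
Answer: 0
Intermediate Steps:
U(R) = 1
y(h) = -3/2 - h/4 (y(h) = -((2 + h) + 4)/4 = -(6 + h)/4 = -3/2 - h/4)
(32 + U(4))*y(-6) = (32 + 1)*(-3/2 - ¼*(-6)) = 33*(-3/2 + 3/2) = 33*0 = 0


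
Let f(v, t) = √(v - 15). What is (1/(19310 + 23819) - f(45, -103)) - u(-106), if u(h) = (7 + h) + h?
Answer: 8841446/43129 - √30 ≈ 199.52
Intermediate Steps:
f(v, t) = √(-15 + v)
u(h) = 7 + 2*h
(1/(19310 + 23819) - f(45, -103)) - u(-106) = (1/(19310 + 23819) - √(-15 + 45)) - (7 + 2*(-106)) = (1/43129 - √30) - (7 - 212) = (1/43129 - √30) - 1*(-205) = (1/43129 - √30) + 205 = 8841446/43129 - √30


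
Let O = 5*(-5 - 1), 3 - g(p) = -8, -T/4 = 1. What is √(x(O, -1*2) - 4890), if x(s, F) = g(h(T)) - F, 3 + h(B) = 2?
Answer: I*√4877 ≈ 69.836*I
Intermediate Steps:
T = -4 (T = -4*1 = -4)
h(B) = -1 (h(B) = -3 + 2 = -1)
g(p) = 11 (g(p) = 3 - 1*(-8) = 3 + 8 = 11)
O = -30 (O = 5*(-6) = -30)
x(s, F) = 11 - F
√(x(O, -1*2) - 4890) = √((11 - (-1)*2) - 4890) = √((11 - 1*(-2)) - 4890) = √((11 + 2) - 4890) = √(13 - 4890) = √(-4877) = I*√4877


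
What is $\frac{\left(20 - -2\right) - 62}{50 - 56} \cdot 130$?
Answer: $\frac{2600}{3} \approx 866.67$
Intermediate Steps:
$\frac{\left(20 - -2\right) - 62}{50 - 56} \cdot 130 = \frac{\left(20 + 2\right) - 62}{-6} \cdot 130 = \left(22 - 62\right) \left(- \frac{1}{6}\right) 130 = \left(-40\right) \left(- \frac{1}{6}\right) 130 = \frac{20}{3} \cdot 130 = \frac{2600}{3}$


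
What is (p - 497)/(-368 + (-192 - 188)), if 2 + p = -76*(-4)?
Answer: 195/748 ≈ 0.26069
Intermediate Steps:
p = 302 (p = -2 - 76*(-4) = -2 + 304 = 302)
(p - 497)/(-368 + (-192 - 188)) = (302 - 497)/(-368 + (-192 - 188)) = -195/(-368 - 380) = -195/(-748) = -195*(-1/748) = 195/748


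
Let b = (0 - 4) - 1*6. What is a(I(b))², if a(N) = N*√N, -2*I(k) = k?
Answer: 125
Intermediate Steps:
b = -10 (b = -4 - 6 = -10)
I(k) = -k/2
a(N) = N^(3/2)
a(I(b))² = ((-½*(-10))^(3/2))² = (5^(3/2))² = (5*√5)² = 125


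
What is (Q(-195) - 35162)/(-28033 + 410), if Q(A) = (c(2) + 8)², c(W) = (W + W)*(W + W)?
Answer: 34586/27623 ≈ 1.2521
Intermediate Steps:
c(W) = 4*W² (c(W) = (2*W)*(2*W) = 4*W²)
Q(A) = 576 (Q(A) = (4*2² + 8)² = (4*4 + 8)² = (16 + 8)² = 24² = 576)
(Q(-195) - 35162)/(-28033 + 410) = (576 - 35162)/(-28033 + 410) = -34586/(-27623) = -34586*(-1/27623) = 34586/27623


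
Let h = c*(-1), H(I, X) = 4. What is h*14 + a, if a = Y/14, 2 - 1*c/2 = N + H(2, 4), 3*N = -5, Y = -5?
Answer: 377/42 ≈ 8.9762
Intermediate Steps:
N = -5/3 (N = (⅓)*(-5) = -5/3 ≈ -1.6667)
c = -⅔ (c = 4 - 2*(-5/3 + 4) = 4 - 2*7/3 = 4 - 14/3 = -⅔ ≈ -0.66667)
a = -5/14 ≈ -0.35714
h = ⅔ (h = -⅔*(-1) = ⅔ ≈ 0.66667)
h*14 + a = (⅔)*14 - 5/14 = 28/3 - 5/14 = 377/42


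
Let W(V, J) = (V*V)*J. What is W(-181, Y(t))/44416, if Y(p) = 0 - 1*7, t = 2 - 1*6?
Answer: -229327/44416 ≈ -5.1632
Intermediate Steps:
t = -4 (t = 2 - 6 = -4)
Y(p) = -7 (Y(p) = 0 - 7 = -7)
W(V, J) = J*V² (W(V, J) = V²*J = J*V²)
W(-181, Y(t))/44416 = -7*(-181)²/44416 = -7*32761*(1/44416) = -229327*1/44416 = -229327/44416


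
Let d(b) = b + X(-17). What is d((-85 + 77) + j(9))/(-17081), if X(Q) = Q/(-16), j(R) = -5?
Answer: 191/273296 ≈ 0.00069888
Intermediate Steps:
X(Q) = -Q/16 (X(Q) = Q*(-1/16) = -Q/16)
d(b) = 17/16 + b (d(b) = b - 1/16*(-17) = b + 17/16 = 17/16 + b)
d((-85 + 77) + j(9))/(-17081) = (17/16 + ((-85 + 77) - 5))/(-17081) = (17/16 + (-8 - 5))*(-1/17081) = (17/16 - 13)*(-1/17081) = -191/16*(-1/17081) = 191/273296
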